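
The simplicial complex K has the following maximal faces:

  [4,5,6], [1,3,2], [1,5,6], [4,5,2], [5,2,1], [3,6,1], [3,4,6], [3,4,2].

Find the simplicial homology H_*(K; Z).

H_0 ≅ Z,  H_1 = 0,  H_2 ≅ Z.

We work with the vertex ordering 1 < 2 < 3 < 4 < 5 < 6. The simplices of K, each written with vertices in increasing order, are:

  0-simplices (6): [1], [2], [3], [4], [5], [6]
  1-simplices (12): [1,2], [1,3], [1,5], [1,6], [2,3], [2,4], [2,5], [3,4], [3,6], [4,5], [4,6], [5,6]
  2-simplices (8): [1,2,3], [1,2,5], [1,3,6], [1,5,6], [2,3,4], [2,4,5], [3,4,6], [4,5,6]

giving chain groups C_0 ≅ Z^6, C_1 ≅ Z^12, C_2 ≅ Z^8.

Boundary ∂_1: C_1 → C_0 sends each edge [p,q] (with p < q) to q − p. For instance
  ∂[4,5] = [5] − [4].
The resulting 6×12 matrix has rank 5, and its Smith normal form has invariant factors (1,1,1,1,1).

∂_2: C_2 → C_1 maps a triangle to the signed sum of its edges. For instance
  ∂[1,5,6] = [5,6] − [1,6] + [1,5],
  ∂[2,3,4] = [3,4] − [2,4] + [2,3].
The resulting 12×8 matrix has rank 7, and its Smith normal form has invariant factors (1,1,1,1,1,1,1).

Reading off H_k = ker ∂_k / im ∂_{k+1}:

  H_0: rank C_0 − rank ∂_1 = 6 − 5 = 1, and the invariant factors of ∂_1 are all 1, so H_0 ≅ Z.
  H_1: rank ker ∂_1 − rank ∂_2 = (12 − 5) − 7 = 0, and the invariant factors of ∂_2 are all 1, so H_1 ≅ 0.
  H_2: rank ker ∂_2 − rank ∂_3 = (8 − 7) − 0 = 1, and there is no ∂_3, so H_2 ≅ Z.

(K is a triangulation of the 2-sphere S^2.)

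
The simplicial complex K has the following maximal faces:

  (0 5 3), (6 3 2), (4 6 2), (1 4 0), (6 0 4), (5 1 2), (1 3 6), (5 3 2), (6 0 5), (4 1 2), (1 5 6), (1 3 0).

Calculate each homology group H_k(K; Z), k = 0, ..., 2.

H_0 ≅ Z,  H_1 ≅ Z/2,  H_2 = 0.

Fix the vertex order 0 < 1 < 2 < 3 < 4 < 5 < 6 and write every simplex with vertices in increasing order. Then dim K = 2 and the simplices of K are:

  0-simplices (7): [0], [1], [2], [3], [4], [5], [6]
  1-simplices (18): [0,1], [0,3], [0,4], [0,5], [0,6], [1,2], [1,3], [1,4], [1,5], [1,6], [2,3], [2,4], [2,5], [2,6], [3,5], [3,6], [4,6], [5,6]
  2-simplices (12): [0,1,3], [0,1,4], [0,3,5], [0,4,6], [0,5,6], [1,2,4], [1,2,5], [1,3,6], [1,5,6], [2,3,5], [2,3,6], [2,4,6]

so the chain groups are C_0 ≅ Z^7, C_1 ≅ Z^18, C_2 ≅ Z^12.

∂_1: C_1 → C_0 is given by ∂[p,q] = [q] − [p]. For instance
  ∂[0,4] = [4] − [0].
The resulting 7×18 matrix has rank 6, and its Smith normal form has invariant factors (1,1,1,1,1,1).

Boundary ∂_2: C_2 → C_1 sends each 2-simplex [p,q,r] to [q,r] − [p,r] + [p,q]. For instance
  ∂[2,3,5] = [3,5] − [2,5] + [2,3],
  ∂[2,4,6] = [4,6] − [2,6] + [2,4].
As a 18×12 matrix over Z this has rank 12, with invariant factors (1,1,1,1,1,1,1,1,1,1,1,2).

Computing H_k = (kernel of ∂_k) / (image of ∂_{k+1}):

  H_0: rank C_0 − rank ∂_1 = 7 − 6 = 1, and the invariant factors of ∂_1 are all 1, so H_0 = Z.
  H_1: rank ker ∂_1 − rank ∂_2 = (18 − 6) − 12 = 0, and ∂_2 has invariant factor 2 > 1, so H_1 = Z/2.
  H_2: rank ker ∂_2 − rank ∂_3 = (12 − 12) − 0 = 0, and there is no ∂_3, so H_2 = 0.

As a check, the Euler characteristic is 7 − 18 + 12 = 1, which agrees with 1 − 0 + 0 = 1.
(K is a triangulation of the real projective plane RP^2.)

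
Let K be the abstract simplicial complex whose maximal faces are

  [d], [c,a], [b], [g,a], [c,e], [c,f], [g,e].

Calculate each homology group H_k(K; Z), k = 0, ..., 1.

K has 7 vertices, 5 edges.
rank ∂_0 = 0, rank ∂_1 = 4 ⇒ b_0 = 7 − 0 − 4 = 3; all invariant factors of ∂_1 are 1 so no torsion. So H_0 = Z^3.
rank ∂_1 = 4, rank ∂_2 = 0 ⇒ b_1 = 5 − 4 − 0 = 1. So H_1 = Z.

H_0 = Z^3,  H_1 = Z.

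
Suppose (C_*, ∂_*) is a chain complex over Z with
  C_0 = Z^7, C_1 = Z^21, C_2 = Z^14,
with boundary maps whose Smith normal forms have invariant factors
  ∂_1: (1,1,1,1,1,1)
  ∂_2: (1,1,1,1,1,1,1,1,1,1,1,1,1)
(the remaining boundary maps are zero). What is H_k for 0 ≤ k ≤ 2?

H_0: b_0 = 7 − 0 − 6 = 1; torsion from ∂_1 factors > 1: none. So H_0 ≅ Z.
H_1: b_1 = 21 − 6 − 13 = 2; torsion from ∂_2 factors > 1: none. So H_1 ≅ Z^2.
H_2: b_2 = 14 − 13 − 0 = 1; torsion from ∂_3 factors > 1: none. So H_2 ≅ Z.

H_0 ≅ Z,  H_1 ≅ Z^2,  H_2 ≅ Z.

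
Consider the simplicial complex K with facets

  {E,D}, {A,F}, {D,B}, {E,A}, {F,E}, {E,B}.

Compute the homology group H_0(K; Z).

H_0 ≅ Z.

We work with the vertex ordering A < B < D < E < F. The simplices of K, each written with vertices in increasing order, are:

  0-simplices (5): A, B, D, E, F
  1-simplices (6): AE, AF, BD, BE, DE, EF

giving chain groups C_0 ≅ Z^5, C_1 ≅ Z^6.

Boundary ∂_1: C_1 → C_0 is given by ∂[p,q] = [q] − [p]. For instance
  ∂BD = D − B.
This gives a 5×6 integer matrix of rank 4; reducing to Smith normal form yields diagonal entries (1,1,1,1).

From H_k ≅ ker(∂_k) / im(∂_{k+1}) we obtain:

  H_0: rank C_0 − rank ∂_1 = 5 − 4 = 1, and the invariant factors of ∂_1 are all 1, so H_0 = Z.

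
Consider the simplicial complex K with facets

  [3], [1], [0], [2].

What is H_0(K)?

H_0 ≅ Z^4.

Order the vertices as 0 < 1 < 2 < 3. Listing each simplex with vertices in this order, K has dimension 0 with simplices:

  0-simplices (4): [0], [1], [2], [3]

giving chain groups C_0 ≅ Z^4.

Reading off H_k = ker ∂_k / im ∂_{k+1}:

  H_0: rank C_0 − rank ∂_1 = 4 − 0 = 4, and there is no ∂_1, so H_0 ≅ Z^4.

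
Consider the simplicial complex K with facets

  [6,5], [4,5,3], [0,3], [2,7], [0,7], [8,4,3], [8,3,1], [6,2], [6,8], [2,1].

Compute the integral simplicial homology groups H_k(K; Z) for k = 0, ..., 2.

We work with the vertex ordering 0 < 1 < 2 < 3 < 4 < 5 < 6 < 7 < 8. The simplices of K, each written with vertices in increasing order, are:

  0-simplices (9): [0], [1], [2], [3], [4], [5], [6], [7], [8]
  1-simplices (14): [0,3], [0,7], [1,2], [1,3], [1,8], [2,6], [2,7], [3,4], [3,5], [3,8], [4,5], [4,8], [5,6], [6,8]
  2-simplices (3): [1,3,8], [3,4,5], [3,4,8]

giving chain groups C_0 ≅ Z^9, C_1 ≅ Z^14, C_2 ≅ Z^3.

Boundary ∂_1: C_1 → C_0 sends each edge [p,q] (with p < q) to q − p. For instance
  ∂[5,6] = [6] − [5].
As a 9×14 matrix over Z this has rank 8, with invariant factors (1,1,1,1,1,1,1,1).

∂_2: C_2 → C_1 acts by ∂[p,q,r] = [q,r] − [p,r] + [p,q]. For instance
  ∂[1,3,8] = [3,8] − [1,8] + [1,3],
  ∂[3,4,5] = [4,5] − [3,5] + [3,4].
This gives a 14×3 integer matrix of rank 3; reducing to Smith normal form yields diagonal entries (1,1,1).

From H_k ≅ ker(∂_k) / im(∂_{k+1}) we obtain:

  H_0: rank C_0 − rank ∂_1 = 9 − 8 = 1, and the invariant factors of ∂_1 are all 1, so H_0 = Z.
  H_1: rank ker ∂_1 − rank ∂_2 = (14 − 8) − 3 = 3, and the invariant factors of ∂_2 are all 1, so H_1 = Z^3.
  H_2: rank ker ∂_2 − rank ∂_3 = (3 − 3) − 0 = 0, and there is no ∂_3, so H_2 = 0.

H_0 = Z,  H_1 = Z^3,  H_2 = 0.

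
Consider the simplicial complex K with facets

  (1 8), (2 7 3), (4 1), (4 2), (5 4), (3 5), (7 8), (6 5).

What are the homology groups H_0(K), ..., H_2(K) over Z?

H_0 = Z,  H_1 = Z^2,  H_2 = 0.

Fix the vertex order 1 < 2 < 3 < 4 < 5 < 6 < 7 < 8 and write every simplex with vertices in increasing order. Then dim K = 2 and the simplices of K are:

  0-simplices (8): [1], [2], [3], [4], [5], [6], [7], [8]
  1-simplices (10): [1,4], [1,8], [2,3], [2,4], [2,7], [3,5], [3,7], [4,5], [5,6], [7,8]
  2-simplices (1): [2,3,7]

so the chain groups are C_0 ≅ Z^8, C_1 ≅ Z^10, C_2 ≅ Z^1.

Boundary ∂_1: C_1 → C_0 maps an edge to its endpoints' difference, ∂[p,q] = q − p. For instance
  ∂[2,3] = [3] − [2].
The resulting 8×10 matrix has rank 7, and its Smith normal form has invariant factors (1,1,1,1,1,1,1).

∂_2: C_2 → C_1 sends each 2-simplex [p,q,r] to [q,r] − [p,r] + [p,q]. For instance
  ∂[2,3,7] = [3,7] − [2,7] + [2,3].
The resulting 10×1 matrix has rank 1, and its Smith normal form has invariant factors (1).

From H_k ≅ ker(∂_k) / im(∂_{k+1}) we obtain:

  H_0: rank C_0 − rank ∂_1 = 8 − 7 = 1, and the invariant factors of ∂_1 are all 1, so H_0 = Z.
  H_1: rank ker ∂_1 − rank ∂_2 = (10 − 7) − 1 = 2, and the invariant factors of ∂_2 are all 1, so H_1 = Z^2.
  H_2: rank ker ∂_2 − rank ∂_3 = (1 − 1) − 0 = 0, and there is no ∂_3, so H_2 = 0.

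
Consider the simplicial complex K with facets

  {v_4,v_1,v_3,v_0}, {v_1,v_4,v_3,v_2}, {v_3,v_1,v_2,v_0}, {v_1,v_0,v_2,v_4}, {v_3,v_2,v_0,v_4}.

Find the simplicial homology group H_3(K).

We work with the vertex ordering v_0 < v_1 < v_2 < v_3 < v_4. The simplices of K, each written with vertices in increasing order, are:

  0-simplices (5): [v_0], [v_1], [v_2], [v_3], [v_4]
  1-simplices (10): [v_0,v_1], [v_0,v_2], [v_0,v_3], [v_0,v_4], [v_1,v_2], [v_1,v_3], [v_1,v_4], [v_2,v_3], [v_2,v_4], [v_3,v_4]
  2-simplices (10): [v_0,v_1,v_2], [v_0,v_1,v_3], [v_0,v_1,v_4], [v_0,v_2,v_3], [v_0,v_2,v_4], [v_0,v_3,v_4], [v_1,v_2,v_3], [v_1,v_2,v_4], [v_1,v_3,v_4], [v_2,v_3,v_4]
  3-simplices (5): [v_0,v_1,v_2,v_3], [v_0,v_1,v_2,v_4], [v_0,v_1,v_3,v_4], [v_0,v_2,v_3,v_4], [v_1,v_2,v_3,v_4]

giving chain groups C_0 ≅ Z^5, C_1 ≅ Z^10, C_2 ≅ Z^10, C_3 ≅ Z^5.

∂_1: C_1 → C_0 maps an edge to its endpoints' difference, ∂[p,q] = q − p. For instance
  ∂[v_0,v_1] = [v_1] − [v_0].
This gives a 5×10 integer matrix of rank 4; reducing to Smith normal form yields diagonal entries (1,1,1,1).

The boundary map ∂_2: C_2 → C_1 acts by ∂[p,q,r] = [q,r] − [p,r] + [p,q]. For instance
  ∂[v_0,v_2,v_4] = [v_2,v_4] − [v_0,v_4] + [v_0,v_2],
  ∂[v_0,v_1,v_2] = [v_1,v_2] − [v_0,v_2] + [v_0,v_1].
This gives a 10×10 integer matrix of rank 6; reducing to Smith normal form yields diagonal entries (1,1,1,1,1,1).

The boundary map ∂_3: C_3 → C_2 sends each 3-simplex σ to the alternating sum Σ_i (−1)^i (σ with its i-th vertex removed). For instance
  ∂[v_0,v_1,v_3,v_4] = [v_1,v_3,v_4] − [v_0,v_3,v_4] + [v_0,v_1,v_4] − [v_0,v_1,v_3],
  ∂[v_0,v_2,v_3,v_4] = [v_2,v_3,v_4] − [v_0,v_3,v_4] + [v_0,v_2,v_4] − [v_0,v_2,v_3].
As a 10×5 matrix over Z this has rank 4, with invariant factors (1,1,1,1).

From H_k ≅ ker(∂_k) / im(∂_{k+1}) we obtain:

  H_3: rank ker ∂_3 − rank ∂_4 = (5 − 4) − 0 = 1, and there is no ∂_4, so H_3 ≅ Z.

(K is a triangulation of the 3-sphere S^3.)

H_3 = Z.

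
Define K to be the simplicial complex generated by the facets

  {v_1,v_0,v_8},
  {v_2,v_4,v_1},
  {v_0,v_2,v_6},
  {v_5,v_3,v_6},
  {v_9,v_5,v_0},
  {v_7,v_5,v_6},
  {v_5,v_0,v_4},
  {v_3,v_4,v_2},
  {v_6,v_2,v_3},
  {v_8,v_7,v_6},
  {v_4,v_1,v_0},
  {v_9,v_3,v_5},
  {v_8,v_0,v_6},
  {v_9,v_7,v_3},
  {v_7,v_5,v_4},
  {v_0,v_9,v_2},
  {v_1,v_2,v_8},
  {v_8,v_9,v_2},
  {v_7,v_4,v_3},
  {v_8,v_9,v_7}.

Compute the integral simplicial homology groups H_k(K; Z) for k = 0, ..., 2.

We work with the vertex ordering v_0 < v_1 < v_2 < v_3 < v_4 < v_5 < v_6 < v_7 < v_8 < v_9. The simplices of K, each written with vertices in increasing order, are:

  0-simplices (10): [v_0], [v_1], [v_2], [v_3], [v_4], [v_5], [v_6], [v_7], [v_8], [v_9]
  1-simplices (30): (30 of them)
  2-simplices (20): (20 of them)

giving chain groups C_0 ≅ Z^10, C_1 ≅ Z^30, C_2 ≅ Z^20.

∂_1: C_1 → C_0 is given by ∂[p,q] = [q] − [p].
The resulting 10×30 matrix has rank 9, and its Smith normal form has invariant factors (1,1,1,1,1,1,1,1,1).

∂_2: C_2 → C_1 sends each 2-simplex [p,q,r] to [q,r] − [p,r] + [p,q]. For instance
  ∂[v_6,v_7,v_8] = [v_7,v_8] − [v_6,v_8] + [v_6,v_7],
  ∂[v_3,v_7,v_9] = [v_7,v_9] − [v_3,v_9] + [v_3,v_7].
The 30×20 boundary matrix has rank 20 and Smith normal form diag(1,1,1,1,1,1,1,1,1,1,1,1,1,1,1,1,1,1,1,2).

Now H_k = ker ∂_k / im ∂_{k+1}, so:

  H_0: rank C_0 − rank ∂_1 = 10 − 9 = 1, and the invariant factors of ∂_1 are all 1, so H_0 = Z.
  H_1: rank ker ∂_1 − rank ∂_2 = (30 − 9) − 20 = 1, and ∂_2 has invariant factor 2 > 1, so H_1 = Z ⊕ Z_2.
  H_2: rank ker ∂_2 − rank ∂_3 = (20 − 20) − 0 = 0, and there is no ∂_3, so H_2 = 0.

As a check, the Euler characteristic is 10 − 30 + 20 = 0, which agrees with 1 − 1 + 0 = 0.
(K is a triangulation of the Klein bottle.)

H_0 ≅ Z,  H_1 ≅ Z ⊕ Z_2,  H_2 = 0.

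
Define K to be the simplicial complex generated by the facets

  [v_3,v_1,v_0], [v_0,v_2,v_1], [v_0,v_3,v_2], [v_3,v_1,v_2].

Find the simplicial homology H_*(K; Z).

Take the total order v_0 < v_1 < v_2 < v_3 on the vertex set. Then K (dimension 2) consists of the simplices:

  0-simplices (4): [v_0], [v_1], [v_2], [v_3]
  1-simplices (6): [v_0,v_1], [v_0,v_2], [v_0,v_3], [v_1,v_2], [v_1,v_3], [v_2,v_3]
  2-simplices (4): [v_0,v_1,v_2], [v_0,v_1,v_3], [v_0,v_2,v_3], [v_1,v_2,v_3]

so the chain groups are C_0 ≅ Z^4, C_1 ≅ Z^6, C_2 ≅ Z^4.

The boundary map ∂_1: C_1 → C_0 sends each edge [p,q] (with p < q) to q − p.
The 4×6 boundary matrix has rank 3 and Smith normal form diag(1,1,1).

∂_2: C_2 → C_1 acts by ∂[p,q,r] = [q,r] − [p,r] + [p,q]. For instance
  ∂[v_0,v_1,v_2] = [v_1,v_2] − [v_0,v_2] + [v_0,v_1],
  ∂[v_0,v_2,v_3] = [v_2,v_3] − [v_0,v_3] + [v_0,v_2].
As a 6×4 matrix over Z this has rank 3, with invariant factors (1,1,1).

From H_k ≅ ker(∂_k) / im(∂_{k+1}) we obtain:

  H_0: rank C_0 − rank ∂_1 = 4 − 3 = 1, and the invariant factors of ∂_1 are all 1, so H_0 = Z.
  H_1: rank ker ∂_1 − rank ∂_2 = (6 − 3) − 3 = 0, and the invariant factors of ∂_2 are all 1, so H_1 = 0.
  H_2: rank ker ∂_2 − rank ∂_3 = (4 − 3) − 0 = 1, and there is no ∂_3, so H_2 = Z.

As a check, the Euler characteristic is 4 − 6 + 4 = 2, which agrees with 1 − 0 + 1 = 2.

H_0 = Z,  H_1 = 0,  H_2 = Z.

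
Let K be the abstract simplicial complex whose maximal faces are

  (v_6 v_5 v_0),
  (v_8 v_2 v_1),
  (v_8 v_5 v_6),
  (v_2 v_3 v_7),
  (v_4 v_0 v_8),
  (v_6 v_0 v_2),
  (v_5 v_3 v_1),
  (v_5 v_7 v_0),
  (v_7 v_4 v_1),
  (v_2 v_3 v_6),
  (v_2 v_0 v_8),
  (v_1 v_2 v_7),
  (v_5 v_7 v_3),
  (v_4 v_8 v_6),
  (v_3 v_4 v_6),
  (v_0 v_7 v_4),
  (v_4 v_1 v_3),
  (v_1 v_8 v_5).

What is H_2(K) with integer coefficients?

We work with the vertex ordering v_0 < v_1 < v_2 < v_3 < v_4 < v_5 < v_6 < v_7 < v_8. The simplices of K, each written with vertices in increasing order, are:

  0-simplices (9): [v_0], [v_1], [v_2], [v_3], [v_4], [v_5], [v_6], [v_7], [v_8]
  1-simplices (27): (27 of them)
  2-simplices (18): (18 of them)

so the chain groups are C_0 ≅ Z^9, C_1 ≅ Z^27, C_2 ≅ Z^18.

The boundary map ∂_1: C_1 → C_0 sends each edge [p,q] (with p < q) to q − p. For instance
  ∂[v_5,v_7] = [v_7] − [v_5].
The 9×27 boundary matrix has rank 8 and Smith normal form diag(1,1,1,1,1,1,1,1).

∂_2: C_2 → C_1 acts by ∂[p,q,r] = [q,r] − [p,r] + [p,q]. For instance
  ∂[v_0,v_2,v_8] = [v_2,v_8] − [v_0,v_8] + [v_0,v_2],
  ∂[v_5,v_6,v_8] = [v_6,v_8] − [v_5,v_8] + [v_5,v_6].
As a 27×18 matrix over Z this has rank 18, with invariant factors (1,1,1,1,1,1,1,1,1,1,1,1,1,1,1,1,1,2).

Reading off H_k = ker ∂_k / im ∂_{k+1}:

  H_2: rank ker ∂_2 − rank ∂_3 = (18 − 18) − 0 = 0, and there is no ∂_3, so H_2 = 0.

H_2 ≅ 0.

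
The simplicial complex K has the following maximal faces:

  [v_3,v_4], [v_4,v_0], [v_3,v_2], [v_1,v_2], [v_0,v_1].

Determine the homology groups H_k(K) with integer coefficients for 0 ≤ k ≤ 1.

Take the total order v_0 < v_1 < v_2 < v_3 < v_4 on the vertex set. Then K (dimension 1) consists of the simplices:

  0-simplices (5): [v_0], [v_1], [v_2], [v_3], [v_4]
  1-simplices (5): [v_0,v_1], [v_0,v_4], [v_1,v_2], [v_2,v_3], [v_3,v_4]

so the chain groups are C_0 ≅ Z^5, C_1 ≅ Z^5.

The boundary map ∂_1: C_1 → C_0 is given by ∂[p,q] = [q] − [p].
As a 5×5 matrix over Z this has rank 4, with invariant factors (1,1,1,1).

Now H_k = ker ∂_k / im ∂_{k+1}, so:

  H_0: rank C_0 − rank ∂_1 = 5 − 4 = 1, and the invariant factors of ∂_1 are all 1, so H_0 = Z.
  H_1: rank ker ∂_1 − rank ∂_2 = (5 − 4) − 0 = 1, and there is no ∂_2, so H_1 = Z.

As a check, the Euler characteristic is 5 − 5 = 0, which agrees with 1 − 1 = 0.

H_0 = Z,  H_1 = Z.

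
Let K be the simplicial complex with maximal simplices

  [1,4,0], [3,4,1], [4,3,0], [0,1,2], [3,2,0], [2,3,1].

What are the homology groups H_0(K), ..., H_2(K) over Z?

H_0 = Z,  H_1 = 0,  H_2 = Z.

Take the total order 0 < 1 < 2 < 3 < 4 on the vertex set. Then K (dimension 2) consists of the simplices:

  0-simplices (5): [0], [1], [2], [3], [4]
  1-simplices (9): [0,1], [0,2], [0,3], [0,4], [1,2], [1,3], [1,4], [2,3], [3,4]
  2-simplices (6): [0,1,2], [0,1,4], [0,2,3], [0,3,4], [1,2,3], [1,3,4]

Hence C_0 ≅ Z^5, C_1 ≅ Z^9, C_2 ≅ Z^6.

Boundary ∂_1: C_1 → C_0 is given by ∂[p,q] = [q] − [p].
The resulting 5×9 matrix has rank 4, and its Smith normal form has invariant factors (1,1,1,1).

The boundary map ∂_2: C_2 → C_1 acts by ∂[p,q,r] = [q,r] − [p,r] + [p,q]. For instance
  ∂[1,3,4] = [3,4] − [1,4] + [1,3],
  ∂[0,1,4] = [1,4] − [0,4] + [0,1].
The 9×6 boundary matrix has rank 5 and Smith normal form diag(1,1,1,1,1).

From H_k ≅ ker(∂_k) / im(∂_{k+1}) we obtain:

  H_0: rank C_0 − rank ∂_1 = 5 − 4 = 1, and the invariant factors of ∂_1 are all 1, so H_0 ≅ Z.
  H_1: rank ker ∂_1 − rank ∂_2 = (9 − 4) − 5 = 0, and the invariant factors of ∂_2 are all 1, so H_1 ≅ 0.
  H_2: rank ker ∂_2 − rank ∂_3 = (6 − 5) − 0 = 1, and there is no ∂_3, so H_2 ≅ Z.

As a check, the Euler characteristic is 5 − 9 + 6 = 2, which agrees with 1 − 0 + 1 = 2.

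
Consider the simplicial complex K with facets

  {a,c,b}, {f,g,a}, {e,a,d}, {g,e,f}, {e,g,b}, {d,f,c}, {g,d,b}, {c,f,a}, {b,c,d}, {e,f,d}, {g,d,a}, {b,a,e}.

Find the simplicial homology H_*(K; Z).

H_0 = Z,  H_1 = Z/2,  H_2 = 0.

Take the total order a < b < c < d < e < f < g on the vertex set. Then K (dimension 2) consists of the simplices:

  0-simplices (7): a, b, c, d, e, f, g
  1-simplices (18): ab, ac, ad, ae, af, ag, bc, bd, be, bg, cd, cf, de, df, dg, ef, eg, fg
  2-simplices (12): abc, abe, acf, ade, adg, afg, bcd, bdg, beg, cdf, def, efg

Hence C_0 ≅ Z^7, C_1 ≅ Z^18, C_2 ≅ Z^12.

The boundary map ∂_1: C_1 → C_0 maps an edge to its endpoints' difference, ∂[p,q] = q − p.
The resulting 7×18 matrix has rank 6, and its Smith normal form has invariant factors (1,1,1,1,1,1).

∂_2: C_2 → C_1 sends each 2-simplex [p,q,r] to [q,r] − [p,r] + [p,q]. For instance
  ∂bdg = dg − bg + bd,
  ∂adg = dg − ag + ad.
This gives a 18×12 integer matrix of rank 12; reducing to Smith normal form yields diagonal entries (1,1,1,1,1,1,1,1,1,1,1,2).

Computing H_k = (kernel of ∂_k) / (image of ∂_{k+1}):

  H_0: rank C_0 − rank ∂_1 = 7 − 6 = 1, and the invariant factors of ∂_1 are all 1, so H_0 ≅ Z.
  H_1: rank ker ∂_1 − rank ∂_2 = (18 − 6) − 12 = 0, and ∂_2 has invariant factor 2 > 1, so H_1 ≅ Z/2.
  H_2: rank ker ∂_2 − rank ∂_3 = (12 − 12) − 0 = 0, and there is no ∂_3, so H_2 ≅ 0.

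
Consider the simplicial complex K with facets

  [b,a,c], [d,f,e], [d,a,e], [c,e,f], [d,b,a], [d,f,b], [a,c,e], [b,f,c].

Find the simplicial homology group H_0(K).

H_0 = Z.

Order the vertices as a < b < c < d < e < f. Listing each simplex with vertices in this order, K has dimension 2 with simplices:

  0-simplices (6): a, b, c, d, e, f
  1-simplices (12): ab, ac, ad, ae, bc, bd, bf, ce, cf, de, df, ef
  2-simplices (8): abc, abd, ace, ade, bcf, bdf, cef, def

Hence C_0 ≅ Z^6, C_1 ≅ Z^12, C_2 ≅ Z^8.

The boundary map ∂_1: C_1 → C_0 maps an edge to its endpoints' difference, ∂[p,q] = q − p. For instance
  ∂cf = f − c.
The resulting 6×12 matrix has rank 5, and its Smith normal form has invariant factors (1,1,1,1,1).

Boundary ∂_2: C_2 → C_1 acts by ∂[p,q,r] = [q,r] − [p,r] + [p,q]. For instance
  ∂ade = de − ae + ad,
  ∂cef = ef − cf + ce.
As a 12×8 matrix over Z this has rank 7, with invariant factors (1,1,1,1,1,1,1).

Reading off H_k = ker ∂_k / im ∂_{k+1}:

  H_0: rank C_0 − rank ∂_1 = 6 − 5 = 1, and the invariant factors of ∂_1 are all 1, so H_0 ≅ Z.

(K is a triangulation of the 2-sphere S^2.)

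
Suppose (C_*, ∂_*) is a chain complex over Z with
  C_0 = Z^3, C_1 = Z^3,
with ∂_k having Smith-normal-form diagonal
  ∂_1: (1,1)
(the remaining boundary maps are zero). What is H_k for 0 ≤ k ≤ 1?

H_0 ≅ Z,  H_1 ≅ Z.

H_0: b_0 = 3 − 0 − 2 = 1; torsion from ∂_1 factors > 1: none. So H_0 ≅ Z.
H_1: b_1 = 3 − 2 − 0 = 1; torsion from ∂_2 factors > 1: none. So H_1 ≅ Z.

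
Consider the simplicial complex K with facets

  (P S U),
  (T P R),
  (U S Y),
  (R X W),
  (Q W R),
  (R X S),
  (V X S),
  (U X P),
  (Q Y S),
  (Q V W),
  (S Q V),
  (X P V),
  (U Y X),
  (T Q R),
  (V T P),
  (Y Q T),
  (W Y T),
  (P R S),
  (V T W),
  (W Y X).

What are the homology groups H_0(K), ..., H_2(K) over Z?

Order the vertices as P < Q < R < S < T < U < V < W < X < Y. Listing each simplex with vertices in this order, K has dimension 2 with simplices:

  0-simplices (10): P, Q, R, S, T, U, V, W, X, Y
  1-simplices (30): PR, PS, PT, PU, PV, PX, QR, QS, QT, QV, QW, QY, RS, RT, RW, RX, SU, SV, SX, SY, TV, TW, TY, UX, UY, VW, VX, WX, WY, XY
  2-simplices (20): PRS, PRT, PSU, PTV, PUX, PVX, QRT, QRW, QSV, QSY, QTY, QVW, RSX, RWX, SUY, SVX, TVW, TWY, UXY, WXY

so the chain groups are C_0 ≅ Z^10, C_1 ≅ Z^30, C_2 ≅ Z^20.

Boundary ∂_1: C_1 → C_0 maps an edge to its endpoints' difference, ∂[p,q] = q − p. For instance
  ∂QW = W − Q.
This gives a 10×30 integer matrix of rank 9; reducing to Smith normal form yields diagonal entries (1,1,1,1,1,1,1,1,1).

Boundary ∂_2: C_2 → C_1 maps a triangle to the signed sum of its edges. For instance
  ∂QSV = SV − QV + QS,
  ∂UXY = XY − UY + UX.
This gives a 30×20 integer matrix of rank 20; reducing to Smith normal form yields diagonal entries (1,1,1,1,1,1,1,1,1,1,1,1,1,1,1,1,1,1,1,2).

From H_k ≅ ker(∂_k) / im(∂_{k+1}) we obtain:

  H_0: rank C_0 − rank ∂_1 = 10 − 9 = 1, and the invariant factors of ∂_1 are all 1, so H_0 ≅ Z.
  H_1: rank ker ∂_1 − rank ∂_2 = (30 − 9) − 20 = 1, and ∂_2 has invariant factor 2 > 1, so H_1 ≅ Z × Z/2.
  H_2: rank ker ∂_2 − rank ∂_3 = (20 − 20) − 0 = 0, and there is no ∂_3, so H_2 ≅ 0.

(K is a triangulation of the Klein bottle.)

H_0 ≅ Z,  H_1 ≅ Z × Z/2,  H_2 = 0.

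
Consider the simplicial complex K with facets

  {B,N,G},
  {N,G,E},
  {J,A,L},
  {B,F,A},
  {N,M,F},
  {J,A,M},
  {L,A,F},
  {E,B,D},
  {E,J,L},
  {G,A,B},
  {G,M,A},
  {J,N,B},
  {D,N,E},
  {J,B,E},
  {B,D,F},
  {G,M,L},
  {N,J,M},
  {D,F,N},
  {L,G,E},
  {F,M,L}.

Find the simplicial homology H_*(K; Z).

Take the total order A < B < D < E < F < G < J < L < M < N on the vertex set. Then K (dimension 2) consists of the simplices:

  0-simplices (10): A, B, D, E, F, G, J, L, M, N
  1-simplices (30): AB, AF, AG, AJ, AL, AM, BD, BE, BF, BG, BJ, BN, DE, DF, DN, EG, EJ, EL, EN, FL, FM, FN, GL, GM, GN, JL, JM, JN, LM, MN
  2-simplices (20): ABF, ABG, AFL, AGM, AJL, AJM, BDE, BDF, BEJ, BGN, BJN, DEN, DFN, EGL, EGN, EJL, FLM, FMN, GLM, JMN

giving chain groups C_0 ≅ Z^10, C_1 ≅ Z^30, C_2 ≅ Z^20.

The boundary map ∂_1: C_1 → C_0 maps an edge to its endpoints' difference, ∂[p,q] = q − p. For instance
  ∂DE = E − D.
The resulting 10×30 matrix has rank 9, and its Smith normal form has invariant factors (1,1,1,1,1,1,1,1,1).

Boundary ∂_2: C_2 → C_1 sends each 2-simplex [p,q,r] to [q,r] − [p,r] + [p,q]. For instance
  ∂ABG = BG − AG + AB,
  ∂DEN = EN − DN + DE.
As a 30×20 matrix over Z this has rank 20, with invariant factors (1,1,1,1,1,1,1,1,1,1,1,1,1,1,1,1,1,1,1,2).

Reading off H_k = ker ∂_k / im ∂_{k+1}:

  H_0: rank C_0 − rank ∂_1 = 10 − 9 = 1, and the invariant factors of ∂_1 are all 1, so H_0 = Z.
  H_1: rank ker ∂_1 − rank ∂_2 = (30 − 9) − 20 = 1, and ∂_2 has invariant factor 2 > 1, so H_1 = Z ⊕ Z/2Z.
  H_2: rank ker ∂_2 − rank ∂_3 = (20 − 20) − 0 = 0, and there is no ∂_3, so H_2 = 0.

H_0 ≅ Z,  H_1 ≅ Z ⊕ Z/2Z,  H_2 = 0.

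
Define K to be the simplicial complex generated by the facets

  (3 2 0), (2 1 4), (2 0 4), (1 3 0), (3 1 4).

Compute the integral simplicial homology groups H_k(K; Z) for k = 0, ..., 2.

H_0 = Z,  H_1 = Z,  H_2 = 0.

K has 5 vertices, 10 edges, 5 triangles.
rank ∂_0 = 0, rank ∂_1 = 4 ⇒ b_0 = 5 − 0 − 4 = 1; all invariant factors of ∂_1 are 1 so no torsion. So H_0 = Z.
rank ∂_1 = 4, rank ∂_2 = 5 ⇒ b_1 = 10 − 4 − 5 = 1; all invariant factors of ∂_2 are 1 so no torsion. So H_1 = Z.
rank ∂_2 = 5, rank ∂_3 = 0 ⇒ b_2 = 5 − 5 − 0 = 0. So H_2 = 0.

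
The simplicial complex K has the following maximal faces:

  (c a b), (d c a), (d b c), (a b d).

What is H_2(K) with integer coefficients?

We work with the vertex ordering a < b < c < d. The simplices of K, each written with vertices in increasing order, are:

  0-simplices (4): a, b, c, d
  1-simplices (6): ab, ac, ad, bc, bd, cd
  2-simplices (4): abc, abd, acd, bcd

so the chain groups are C_0 ≅ Z^4, C_1 ≅ Z^6, C_2 ≅ Z^4.

The boundary map ∂_1: C_1 → C_0 is given by ∂[p,q] = [q] − [p]. For instance
  ∂ab = b − a.
The 4×6 boundary matrix has rank 3 and Smith normal form diag(1,1,1).

∂_2: C_2 → C_1 sends each 2-simplex [p,q,r] to [q,r] − [p,r] + [p,q]. For instance
  ∂acd = cd − ad + ac,
  ∂bcd = cd − bd + bc.
The 6×4 boundary matrix has rank 3 and Smith normal form diag(1,1,1).

From H_k ≅ ker(∂_k) / im(∂_{k+1}) we obtain:

  H_2: rank ker ∂_2 − rank ∂_3 = (4 − 3) − 0 = 1, and there is no ∂_3, so H_2 = Z.

(K is a triangulation of the 2-sphere S^2.)

H_2 ≅ Z.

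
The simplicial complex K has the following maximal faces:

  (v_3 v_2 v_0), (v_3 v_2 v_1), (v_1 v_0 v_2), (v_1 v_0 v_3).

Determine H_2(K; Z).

H_2 ≅ Z.

K has 4 vertices, 6 edges, 4 triangles.
rank ∂_2 = 3, rank ∂_3 = 0 ⇒ b_2 = 4 − 3 − 0 = 1. So H_2 ≅ Z.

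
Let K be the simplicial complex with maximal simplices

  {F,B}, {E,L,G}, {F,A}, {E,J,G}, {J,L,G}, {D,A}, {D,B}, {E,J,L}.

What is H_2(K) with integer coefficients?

We work with the vertex ordering A < B < D < E < F < G < J < L. The simplices of K, each written with vertices in increasing order, are:

  0-simplices (8): A, B, D, E, F, G, J, L
  1-simplices (10): AD, AF, BD, BF, EG, EJ, EL, GJ, GL, JL
  2-simplices (4): EGJ, EGL, EJL, GJL

so the chain groups are C_0 ≅ Z^8, C_1 ≅ Z^10, C_2 ≅ Z^4.

∂_1: C_1 → C_0 is given by ∂[p,q] = [q] − [p]. For instance
  ∂JL = L − J.
As a 8×10 matrix over Z this has rank 6, with invariant factors (1,1,1,1,1,1).

The boundary map ∂_2: C_2 → C_1 acts by ∂[p,q,r] = [q,r] − [p,r] + [p,q]. For instance
  ∂EJL = JL − EL + EJ,
  ∂EGL = GL − EL + EG.
This gives a 10×4 integer matrix of rank 3; reducing to Smith normal form yields diagonal entries (1,1,1).

From H_k ≅ ker(∂_k) / im(∂_{k+1}) we obtain:

  H_2: rank ker ∂_2 − rank ∂_3 = (4 − 3) − 0 = 1, and there is no ∂_3, so H_2 = Z.

H_2 ≅ Z.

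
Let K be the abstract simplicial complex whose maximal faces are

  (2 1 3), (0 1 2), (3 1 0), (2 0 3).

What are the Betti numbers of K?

b_0 = 1, b_1 = 0, b_2 = 1.

We work with the vertex ordering 0 < 1 < 2 < 3. The simplices of K, each written with vertices in increasing order, are:

  0-simplices (4): [0], [1], [2], [3]
  1-simplices (6): [0,1], [0,2], [0,3], [1,2], [1,3], [2,3]
  2-simplices (4): [0,1,2], [0,1,3], [0,2,3], [1,2,3]

giving chain groups C_0 ≅ Z^4, C_1 ≅ Z^6, C_2 ≅ Z^4.

The boundary map ∂_1: C_1 → C_0 is given by ∂[p,q] = [q] − [p]. For instance
  ∂[0,3] = [3] − [0].
The 4×6 boundary matrix has rank 3 and Smith normal form diag(1,1,1).

∂_2: C_2 → C_1 acts by ∂[p,q,r] = [q,r] − [p,r] + [p,q]. For instance
  ∂[1,2,3] = [2,3] − [1,3] + [1,2],
  ∂[0,1,3] = [1,3] − [0,3] + [0,1].
As a 6×4 matrix over Z this has rank 3, with invariant factors (1,1,1).

Now H_k = ker ∂_k / im ∂_{k+1}, so:

  H_0: rank C_0 − rank ∂_1 = 4 − 3 = 1, and the invariant factors of ∂_1 are all 1, so H_0 = Z.
  H_1: rank ker ∂_1 − rank ∂_2 = (6 − 3) − 3 = 0, and the invariant factors of ∂_2 are all 1, so H_1 = 0.
  H_2: rank ker ∂_2 − rank ∂_3 = (4 − 3) − 0 = 1, and there is no ∂_3, so H_2 = Z.

Hence the Betti numbers are b_0 = 1, b_1 = 0, b_2 = 1.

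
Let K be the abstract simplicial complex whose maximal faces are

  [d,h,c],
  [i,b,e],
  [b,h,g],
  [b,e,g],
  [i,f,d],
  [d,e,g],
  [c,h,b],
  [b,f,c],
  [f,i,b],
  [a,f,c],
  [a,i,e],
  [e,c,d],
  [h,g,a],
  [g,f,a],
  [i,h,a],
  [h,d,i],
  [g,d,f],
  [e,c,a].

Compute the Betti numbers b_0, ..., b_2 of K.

Take the total order a < b < c < d < e < f < g < h < i on the vertex set. Then K (dimension 2) consists of the simplices:

  0-simplices (9): a, b, c, d, e, f, g, h, i
  1-simplices (27): ac, ae, af, ag, ah, ai, bc, be, bf, bg, bh, bi, cd, ce, cf, ch, de, df, dg, dh, di, eg, ei, fg, fi, gh, hi
  2-simplices (18): ace, acf, aei, afg, agh, ahi, bcf, bch, beg, bei, bfi, bgh, cde, cdh, deg, dfg, dfi, dhi

giving chain groups C_0 ≅ Z^9, C_1 ≅ Z^27, C_2 ≅ Z^18.

∂_1: C_1 → C_0 maps an edge to its endpoints' difference, ∂[p,q] = q − p.
The 9×27 boundary matrix has rank 8 and Smith normal form diag(1,1,1,1,1,1,1,1).

Boundary ∂_2: C_2 → C_1 acts by ∂[p,q,r] = [q,r] − [p,r] + [p,q]. For instance
  ∂bch = ch − bh + bc,
  ∂bcf = cf − bf + bc.
The 27×18 boundary matrix has rank 17 and Smith normal form diag(1,1,1,1,1,1,1,1,1,1,1,1,1,1,1,1,1).

From H_k ≅ ker(∂_k) / im(∂_{k+1}) we obtain:

  H_0: rank C_0 − rank ∂_1 = 9 − 8 = 1, and the invariant factors of ∂_1 are all 1, so H_0 ≅ Z.
  H_1: rank ker ∂_1 − rank ∂_2 = (27 − 8) − 17 = 2, and the invariant factors of ∂_2 are all 1, so H_1 ≅ Z^2.
  H_2: rank ker ∂_2 − rank ∂_3 = (18 − 17) − 0 = 1, and there is no ∂_3, so H_2 ≅ Z.

Hence the Betti numbers are b_0 = 1, b_1 = 2, b_2 = 1.

b_0 = 1, b_1 = 2, b_2 = 1.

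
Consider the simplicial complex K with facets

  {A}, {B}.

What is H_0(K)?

Order the vertices as A < B. Listing each simplex with vertices in this order, K has dimension 0 with simplices:

  0-simplices (2): A, B

Hence C_0 ≅ Z^2.

Reading off H_k = ker ∂_k / im ∂_{k+1}:

  H_0: rank C_0 − rank ∂_1 = 2 − 0 = 2, and there is no ∂_1, so H_0 ≅ Z^2.

H_0 = Z^2.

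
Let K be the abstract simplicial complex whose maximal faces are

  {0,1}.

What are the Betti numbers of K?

b_0 = 1, b_1 = 0.

We work with the vertex ordering 0 < 1. The simplices of K, each written with vertices in increasing order, are:

  0-simplices (2): [0], [1]
  1-simplices (1): [0,1]

so the chain groups are C_0 ≅ Z^2, C_1 ≅ Z^1.

∂_1: C_1 → C_0 maps an edge to its endpoints' difference, ∂[p,q] = q − p. For instance
  ∂[0,1] = [1] − [0].
The 2×1 boundary matrix has rank 1 and Smith normal form diag(1).

Computing H_k = (kernel of ∂_k) / (image of ∂_{k+1}):

  H_0: rank C_0 − rank ∂_1 = 2 − 1 = 1, and the invariant factors of ∂_1 are all 1, so H_0 ≅ Z.
  H_1: rank ker ∂_1 − rank ∂_2 = (1 − 1) − 0 = 0, and there is no ∂_2, so H_1 ≅ 0.

As a check, the Euler characteristic is 2 − 1 = 1, which agrees with 1 − 0 = 1.

Hence the Betti numbers are b_0 = 1, b_1 = 0.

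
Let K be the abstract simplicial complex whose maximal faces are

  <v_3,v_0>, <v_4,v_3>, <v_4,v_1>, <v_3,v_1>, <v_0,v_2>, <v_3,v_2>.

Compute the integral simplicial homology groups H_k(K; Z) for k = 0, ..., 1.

H_0 = Z,  H_1 = Z^2.

Fix the vertex order v_0 < v_1 < v_2 < v_3 < v_4 and write every simplex with vertices in increasing order. Then dim K = 1 and the simplices of K are:

  0-simplices (5): [v_0], [v_1], [v_2], [v_3], [v_4]
  1-simplices (6): [v_0,v_2], [v_0,v_3], [v_1,v_3], [v_1,v_4], [v_2,v_3], [v_3,v_4]

so the chain groups are C_0 ≅ Z^5, C_1 ≅ Z^6.

Boundary ∂_1: C_1 → C_0 sends each edge [p,q] (with p < q) to q − p.
As a 5×6 matrix over Z this has rank 4, with invariant factors (1,1,1,1).

Computing H_k = (kernel of ∂_k) / (image of ∂_{k+1}):

  H_0: rank C_0 − rank ∂_1 = 5 − 4 = 1, and the invariant factors of ∂_1 are all 1, so H_0 = Z.
  H_1: rank ker ∂_1 − rank ∂_2 = (6 − 4) − 0 = 2, and there is no ∂_2, so H_1 = Z^2.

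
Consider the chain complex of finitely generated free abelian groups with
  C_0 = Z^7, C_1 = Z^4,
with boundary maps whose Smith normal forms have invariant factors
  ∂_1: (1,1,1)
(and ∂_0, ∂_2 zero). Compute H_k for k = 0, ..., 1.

H_0: b_0 = 7 − 0 − 3 = 4; torsion from ∂_1 factors > 1: none. So H_0 ≅ Z^4.
H_1: b_1 = 4 − 3 − 0 = 1; torsion from ∂_2 factors > 1: none. So H_1 ≅ Z.

H_0 ≅ Z^4,  H_1 ≅ Z.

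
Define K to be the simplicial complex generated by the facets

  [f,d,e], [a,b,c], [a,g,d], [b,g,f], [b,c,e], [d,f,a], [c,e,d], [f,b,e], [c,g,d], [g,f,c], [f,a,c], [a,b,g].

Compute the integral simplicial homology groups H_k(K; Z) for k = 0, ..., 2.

H_0 = Z,  H_1 = Z/2,  H_2 = 0.

Fix the vertex order a < b < c < d < e < f < g and write every simplex with vertices in increasing order. Then dim K = 2 and the simplices of K are:

  0-simplices (7): a, b, c, d, e, f, g
  1-simplices (18): ab, ac, ad, af, ag, bc, be, bf, bg, cd, ce, cf, cg, de, df, dg, ef, fg
  2-simplices (12): abc, abg, acf, adf, adg, bce, bef, bfg, cde, cdg, cfg, def

Hence C_0 ≅ Z^7, C_1 ≅ Z^18, C_2 ≅ Z^12.

The boundary map ∂_1: C_1 → C_0 maps an edge to its endpoints' difference, ∂[p,q] = q − p.
This gives a 7×18 integer matrix of rank 6; reducing to Smith normal form yields diagonal entries (1,1,1,1,1,1).

Boundary ∂_2: C_2 → C_1 sends each 2-simplex [p,q,r] to [q,r] − [p,r] + [p,q]. For instance
  ∂adg = dg − ag + ad,
  ∂adf = df − af + ad.
This gives a 18×12 integer matrix of rank 12; reducing to Smith normal form yields diagonal entries (1,1,1,1,1,1,1,1,1,1,1,2).

Reading off H_k = ker ∂_k / im ∂_{k+1}:

  H_0: rank C_0 − rank ∂_1 = 7 − 6 = 1, and the invariant factors of ∂_1 are all 1, so H_0 ≅ Z.
  H_1: rank ker ∂_1 − rank ∂_2 = (18 − 6) − 12 = 0, and ∂_2 has invariant factor 2 > 1, so H_1 ≅ Z/2.
  H_2: rank ker ∂_2 − rank ∂_3 = (12 − 12) − 0 = 0, and there is no ∂_3, so H_2 ≅ 0.

(K is a triangulation of the real projective plane RP^2.)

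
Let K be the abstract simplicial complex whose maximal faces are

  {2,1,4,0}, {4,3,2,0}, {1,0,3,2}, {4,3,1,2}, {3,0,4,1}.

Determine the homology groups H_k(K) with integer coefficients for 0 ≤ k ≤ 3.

K has 5 vertices, 10 edges, 10 triangles, 5 3-simplices.
rank ∂_0 = 0, rank ∂_1 = 4 ⇒ b_0 = 5 − 0 − 4 = 1; all invariant factors of ∂_1 are 1 so no torsion. So H_0 = Z.
rank ∂_1 = 4, rank ∂_2 = 6 ⇒ b_1 = 10 − 4 − 6 = 0; all invariant factors of ∂_2 are 1 so no torsion. So H_1 = 0.
rank ∂_2 = 6, rank ∂_3 = 4 ⇒ b_2 = 10 − 6 − 4 = 0; all invariant factors of ∂_3 are 1 so no torsion. So H_2 = 0.
rank ∂_3 = 4, rank ∂_4 = 0 ⇒ b_3 = 5 − 4 − 0 = 1. So H_3 = Z.

H_0 ≅ Z,  H_1 = 0,  H_2 = 0,  H_3 ≅ Z.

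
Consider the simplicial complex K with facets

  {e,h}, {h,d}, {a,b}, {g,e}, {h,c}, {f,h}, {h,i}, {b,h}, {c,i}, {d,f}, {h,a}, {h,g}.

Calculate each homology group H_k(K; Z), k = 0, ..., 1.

H_0 ≅ Z,  H_1 ≅ Z^4.

Order the vertices as a < b < c < d < e < f < g < h < i. Listing each simplex with vertices in this order, K has dimension 1 with simplices:

  0-simplices (9): a, b, c, d, e, f, g, h, i
  1-simplices (12): ab, ah, bh, ch, ci, df, dh, eg, eh, fh, gh, hi

Hence C_0 ≅ Z^9, C_1 ≅ Z^12.

The boundary map ∂_1: C_1 → C_0 sends each edge [p,q] (with p < q) to q − p.
As a 9×12 matrix over Z this has rank 8, with invariant factors (1,1,1,1,1,1,1,1).

Now H_k = ker ∂_k / im ∂_{k+1}, so:

  H_0: rank C_0 − rank ∂_1 = 9 − 8 = 1, and the invariant factors of ∂_1 are all 1, so H_0 ≅ Z.
  H_1: rank ker ∂_1 − rank ∂_2 = (12 − 8) − 0 = 4, and there is no ∂_2, so H_1 ≅ Z^4.

As a check, the Euler characteristic is 9 − 12 = -3, which agrees with 1 − 4 = -3.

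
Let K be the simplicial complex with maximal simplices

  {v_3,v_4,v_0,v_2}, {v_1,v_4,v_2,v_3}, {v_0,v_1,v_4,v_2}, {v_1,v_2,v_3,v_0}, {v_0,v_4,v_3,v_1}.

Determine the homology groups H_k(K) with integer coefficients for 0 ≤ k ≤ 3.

H_0 ≅ Z,  H_1 = 0,  H_2 = 0,  H_3 ≅ Z.

Take the total order v_0 < v_1 < v_2 < v_3 < v_4 on the vertex set. Then K (dimension 3) consists of the simplices:

  0-simplices (5): [v_0], [v_1], [v_2], [v_3], [v_4]
  1-simplices (10): [v_0,v_1], [v_0,v_2], [v_0,v_3], [v_0,v_4], [v_1,v_2], [v_1,v_3], [v_1,v_4], [v_2,v_3], [v_2,v_4], [v_3,v_4]
  2-simplices (10): [v_0,v_1,v_2], [v_0,v_1,v_3], [v_0,v_1,v_4], [v_0,v_2,v_3], [v_0,v_2,v_4], [v_0,v_3,v_4], [v_1,v_2,v_3], [v_1,v_2,v_4], [v_1,v_3,v_4], [v_2,v_3,v_4]
  3-simplices (5): [v_0,v_1,v_2,v_3], [v_0,v_1,v_2,v_4], [v_0,v_1,v_3,v_4], [v_0,v_2,v_3,v_4], [v_1,v_2,v_3,v_4]

so the chain groups are C_0 ≅ Z^5, C_1 ≅ Z^10, C_2 ≅ Z^10, C_3 ≅ Z^5.

Boundary ∂_1: C_1 → C_0 sends each edge [p,q] (with p < q) to q − p. For instance
  ∂[v_0,v_2] = [v_2] − [v_0].
The resulting 5×10 matrix has rank 4, and its Smith normal form has invariant factors (1,1,1,1).

Boundary ∂_2: C_2 → C_1 acts by ∂[p,q,r] = [q,r] − [p,r] + [p,q]. For instance
  ∂[v_1,v_2,v_3] = [v_2,v_3] − [v_1,v_3] + [v_1,v_2],
  ∂[v_0,v_2,v_3] = [v_2,v_3] − [v_0,v_3] + [v_0,v_2].
The 10×10 boundary matrix has rank 6 and Smith normal form diag(1,1,1,1,1,1).

∂_3: C_3 → C_2 sends each 3-simplex σ to the alternating sum Σ_i (−1)^i (σ with its i-th vertex removed). For instance
  ∂[v_0,v_1,v_3,v_4] = [v_1,v_3,v_4] − [v_0,v_3,v_4] + [v_0,v_1,v_4] − [v_0,v_1,v_3],
  ∂[v_1,v_2,v_3,v_4] = [v_2,v_3,v_4] − [v_1,v_3,v_4] + [v_1,v_2,v_4] − [v_1,v_2,v_3].
The resulting 10×5 matrix has rank 4, and its Smith normal form has invariant factors (1,1,1,1).

Now H_k = ker ∂_k / im ∂_{k+1}, so:

  H_0: rank C_0 − rank ∂_1 = 5 − 4 = 1, and the invariant factors of ∂_1 are all 1, so H_0 = Z.
  H_1: rank ker ∂_1 − rank ∂_2 = (10 − 4) − 6 = 0, and the invariant factors of ∂_2 are all 1, so H_1 = 0.
  H_2: rank ker ∂_2 − rank ∂_3 = (10 − 6) − 4 = 0, and the invariant factors of ∂_3 are all 1, so H_2 = 0.
  H_3: rank ker ∂_3 − rank ∂_4 = (5 − 4) − 0 = 1, and there is no ∂_4, so H_3 = Z.

As a check, the Euler characteristic is 5 − 10 + 10 − 5 = 0, which agrees with 1 − 0 + 0 − 1 = 0.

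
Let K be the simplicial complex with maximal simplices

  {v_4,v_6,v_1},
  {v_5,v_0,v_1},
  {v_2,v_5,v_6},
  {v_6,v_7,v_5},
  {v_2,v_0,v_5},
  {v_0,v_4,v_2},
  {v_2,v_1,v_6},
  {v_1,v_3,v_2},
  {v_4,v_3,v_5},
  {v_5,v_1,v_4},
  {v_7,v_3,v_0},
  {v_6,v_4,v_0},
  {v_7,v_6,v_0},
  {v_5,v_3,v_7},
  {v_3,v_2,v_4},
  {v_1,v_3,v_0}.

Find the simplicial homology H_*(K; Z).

We work with the vertex ordering v_0 < v_1 < v_2 < v_3 < v_4 < v_5 < v_6 < v_7. The simplices of K, each written with vertices in increasing order, are:

  0-simplices (8): [v_0], [v_1], [v_2], [v_3], [v_4], [v_5], [v_6], [v_7]
  1-simplices (24): (24 of them)
  2-simplices (16): (16 of them)

Hence C_0 ≅ Z^8, C_1 ≅ Z^24, C_2 ≅ Z^16.

Boundary ∂_1: C_1 → C_0 maps an edge to its endpoints' difference, ∂[p,q] = q − p. For instance
  ∂[v_0,v_7] = [v_7] − [v_0].
This gives a 8×24 integer matrix of rank 7; reducing to Smith normal form yields diagonal entries (1,1,1,1,1,1,1).

Boundary ∂_2: C_2 → C_1 maps a triangle to the signed sum of its edges. For instance
  ∂[v_1,v_2,v_3] = [v_2,v_3] − [v_1,v_3] + [v_1,v_2],
  ∂[v_3,v_4,v_5] = [v_4,v_5] − [v_3,v_5] + [v_3,v_4].
This gives a 24×16 integer matrix of rank 15; reducing to Smith normal form yields diagonal entries (1,1,1,1,1,1,1,1,1,1,1,1,1,1,1).

Now H_k = ker ∂_k / im ∂_{k+1}, so:

  H_0: rank C_0 − rank ∂_1 = 8 − 7 = 1, and the invariant factors of ∂_1 are all 1, so H_0 ≅ Z.
  H_1: rank ker ∂_1 − rank ∂_2 = (24 − 7) − 15 = 2, and the invariant factors of ∂_2 are all 1, so H_1 ≅ Z^2.
  H_2: rank ker ∂_2 − rank ∂_3 = (16 − 15) − 0 = 1, and there is no ∂_3, so H_2 ≅ Z.

As a check, the Euler characteristic is 8 − 24 + 16 = 0, which agrees with 1 − 2 + 1 = 0.

H_0 = Z,  H_1 = Z^2,  H_2 = Z.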